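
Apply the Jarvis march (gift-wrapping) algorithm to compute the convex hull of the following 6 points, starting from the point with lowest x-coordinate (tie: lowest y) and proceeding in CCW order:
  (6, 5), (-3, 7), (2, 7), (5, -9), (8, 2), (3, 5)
Hull (CCW) = [(-3, 7), (5, -9), (8, 2), (6, 5), (2, 7)]

Jarvis march: at each step, from the current hull vertex p, select the next vertex q as the point such that every other point lies strictly to the left of (or on) the directed line p → q. (Equivalently: for every other point r, the cross product (q − p) × (r − p) ≥ 0.)
Starting point (lowest x, tie lowest y): (-3, 7). Wrap until returning to start. Resulting hull: (-3, 7), (5, -9), (8, 2), (6, 5), (2, 7).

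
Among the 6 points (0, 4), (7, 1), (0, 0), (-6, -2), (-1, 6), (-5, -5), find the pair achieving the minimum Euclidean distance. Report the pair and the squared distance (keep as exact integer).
Pair = ((0, 4), (-1, 6)); squared distance = 5

Compute all C(6, 2) = 15 pairwise squared distances (x_i − x_j)² + (y_i − y_j)². The minimum is 5, attained by the pair ((0, 4), (-1, 6)).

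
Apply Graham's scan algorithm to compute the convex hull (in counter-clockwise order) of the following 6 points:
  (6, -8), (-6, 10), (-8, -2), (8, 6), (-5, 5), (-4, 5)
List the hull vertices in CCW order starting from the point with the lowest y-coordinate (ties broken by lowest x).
Hull (CCW) = [(6, -8), (8, 6), (-6, 10), (-8, -2)]

Graham scan procedure:
  1. Find the pivot p₀ = point with lowest y (tie → lowest x): (6, -8).
  2. Sort the remaining points by polar angle around p₀.
  3. Walk through sorted points, maintaining a stack; pop the top while the last three entries make a non-left turn (cross product ≤ 0).
  4. Final stack is the convex hull in CCW order: (6, -8), (8, 6), (-6, 10), (-8, -2).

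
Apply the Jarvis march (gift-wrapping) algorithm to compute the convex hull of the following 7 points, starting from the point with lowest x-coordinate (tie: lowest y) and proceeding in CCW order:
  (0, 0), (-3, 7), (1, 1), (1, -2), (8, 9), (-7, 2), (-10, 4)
Hull (CCW) = [(-10, 4), (-7, 2), (1, -2), (8, 9), (-3, 7)]

Jarvis march: at each step, from the current hull vertex p, select the next vertex q as the point such that every other point lies strictly to the left of (or on) the directed line p → q. (Equivalently: for every other point r, the cross product (q − p) × (r − p) ≥ 0.)
Starting point (lowest x, tie lowest y): (-10, 4). Wrap until returning to start. Resulting hull: (-10, 4), (-7, 2), (1, -2), (8, 9), (-3, 7).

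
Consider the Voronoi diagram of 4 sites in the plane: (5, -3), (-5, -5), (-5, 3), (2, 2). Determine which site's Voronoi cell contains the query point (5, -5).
Nearest site = (5, -3)

The Voronoi cell of site s contains exactly those query points closer to s than to any other site. Compute squared distances from q = (5, -5) to each site:
  (5 − 5)² + (-3 − -5)² = 4
  (2 − 5)² + (2 − -5)² = 58
  (-5 − 5)² + (-5 − -5)² = 100
  (-5 − 5)² + (3 − -5)² = 164
Minimum is attained by (5, -3), so q lies in its Voronoi cell.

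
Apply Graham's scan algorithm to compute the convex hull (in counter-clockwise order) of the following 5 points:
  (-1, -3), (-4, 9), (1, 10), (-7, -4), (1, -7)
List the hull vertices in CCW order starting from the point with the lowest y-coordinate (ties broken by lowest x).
Hull (CCW) = [(1, -7), (1, 10), (-4, 9), (-7, -4)]

Graham scan procedure:
  1. Find the pivot p₀ = point with lowest y (tie → lowest x): (1, -7).
  2. Sort the remaining points by polar angle around p₀.
  3. Walk through sorted points, maintaining a stack; pop the top while the last three entries make a non-left turn (cross product ≤ 0).
  4. Final stack is the convex hull in CCW order: (1, -7), (1, 10), (-4, 9), (-7, -4).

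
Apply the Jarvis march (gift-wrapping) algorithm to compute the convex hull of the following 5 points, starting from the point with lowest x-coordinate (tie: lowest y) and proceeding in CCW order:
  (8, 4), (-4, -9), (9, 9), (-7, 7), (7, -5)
Hull (CCW) = [(-7, 7), (-4, -9), (7, -5), (9, 9)]

Jarvis march: at each step, from the current hull vertex p, select the next vertex q as the point such that every other point lies strictly to the left of (or on) the directed line p → q. (Equivalently: for every other point r, the cross product (q − p) × (r − p) ≥ 0.)
Starting point (lowest x, tie lowest y): (-7, 7). Wrap until returning to start. Resulting hull: (-7, 7), (-4, -9), (7, -5), (9, 9).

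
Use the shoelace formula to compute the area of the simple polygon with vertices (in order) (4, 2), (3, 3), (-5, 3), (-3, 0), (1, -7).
Area = 45

Shoelace formula: Area = (1/2) |Σ_i (x_i · y_{i+1} − x_{i+1} · y_i)| (indices mod n). Compute each cross term:
  (4)(3) − (3)(2) = 6
  (3)(3) − (-5)(3) = 24
  (-5)(0) − (-3)(3) = 9
  (-3)(-7) − (1)(0) = 21
  (1)(2) − (4)(-7) = 30
Sum = 90, so (signed) Area = 90/2 = 45, |Area| = 45.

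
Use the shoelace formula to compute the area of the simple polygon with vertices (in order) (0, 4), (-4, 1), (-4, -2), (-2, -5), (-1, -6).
Area = 47/2

Shoelace formula: Area = (1/2) |Σ_i (x_i · y_{i+1} − x_{i+1} · y_i)| (indices mod n). Compute each cross term:
  (0)(1) − (-4)(4) = 16
  (-4)(-2) − (-4)(1) = 12
  (-4)(-5) − (-2)(-2) = 16
  (-2)(-6) − (-1)(-5) = 7
  (-1)(4) − (0)(-6) = -4
Sum = 47, so (signed) Area = 47/2 = 47/2, |Area| = 47/2.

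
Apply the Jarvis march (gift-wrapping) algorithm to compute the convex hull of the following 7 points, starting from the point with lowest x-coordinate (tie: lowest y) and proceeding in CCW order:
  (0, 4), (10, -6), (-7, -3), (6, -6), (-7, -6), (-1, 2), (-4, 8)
Hull (CCW) = [(-7, -6), (10, -6), (-4, 8), (-7, -3)]

Jarvis march: at each step, from the current hull vertex p, select the next vertex q as the point such that every other point lies strictly to the left of (or on) the directed line p → q. (Equivalently: for every other point r, the cross product (q − p) × (r − p) ≥ 0.)
Starting point (lowest x, tie lowest y): (-7, -6). Wrap until returning to start. Resulting hull: (-7, -6), (10, -6), (-4, 8), (-7, -3).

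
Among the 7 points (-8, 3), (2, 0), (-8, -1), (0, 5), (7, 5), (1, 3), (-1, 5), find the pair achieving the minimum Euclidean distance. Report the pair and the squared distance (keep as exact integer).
Pair = ((0, 5), (-1, 5)); squared distance = 1

Compute all C(7, 2) = 21 pairwise squared distances (x_i − x_j)² + (y_i − y_j)². The minimum is 1, attained by the pair ((0, 5), (-1, 5)).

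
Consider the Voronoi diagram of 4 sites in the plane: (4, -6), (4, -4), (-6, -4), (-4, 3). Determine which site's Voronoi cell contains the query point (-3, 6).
Nearest site = (-4, 3)

The Voronoi cell of site s contains exactly those query points closer to s than to any other site. Compute squared distances from q = (-3, 6) to each site:
  (-4 − -3)² + (3 − 6)² = 10
  (-6 − -3)² + (-4 − 6)² = 109
  (4 − -3)² + (-4 − 6)² = 149
  (4 − -3)² + (-6 − 6)² = 193
Minimum is attained by (-4, 3), so q lies in its Voronoi cell.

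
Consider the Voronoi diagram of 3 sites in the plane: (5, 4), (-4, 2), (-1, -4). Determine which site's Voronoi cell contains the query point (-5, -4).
Nearest site = (-1, -4)

The Voronoi cell of site s contains exactly those query points closer to s than to any other site. Compute squared distances from q = (-5, -4) to each site:
  (-1 − -5)² + (-4 − -4)² = 16
  (-4 − -5)² + (2 − -4)² = 37
  (5 − -5)² + (4 − -4)² = 164
Minimum is attained by (-1, -4), so q lies in its Voronoi cell.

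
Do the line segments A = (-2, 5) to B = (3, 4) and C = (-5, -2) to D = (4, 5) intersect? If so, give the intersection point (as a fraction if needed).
Yes; intersection at (61/22, 89/22) (t = 21/22 on AB, s = 19/22 on CD)

Parametrize AB as A + t(B − A) = (-2 + 5 t, 5 + -1 t) and CD as C + s(D − C) = (-5 + 9 s, -2 + 7 s). Solve the linear system for (t, s). Determinant = -44 ≠ 0, so a unique intersection of the containing lines exists. Solution: t = 21/22, s = 19/22 — both in [0, 1], so the segments cross. Intersection point: (61/22, 89/22).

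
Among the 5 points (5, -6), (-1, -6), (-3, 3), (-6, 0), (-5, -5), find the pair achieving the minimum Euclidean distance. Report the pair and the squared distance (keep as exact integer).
Pair = ((-1, -6), (-5, -5)); squared distance = 17

Compute all C(5, 2) = 10 pairwise squared distances (x_i − x_j)² + (y_i − y_j)². The minimum is 17, attained by the pair ((-1, -6), (-5, -5)).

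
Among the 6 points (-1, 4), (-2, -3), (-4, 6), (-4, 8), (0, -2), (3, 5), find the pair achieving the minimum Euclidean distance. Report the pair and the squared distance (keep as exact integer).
Pair = ((-4, 6), (-4, 8)); squared distance = 4

Compute all C(6, 2) = 15 pairwise squared distances (x_i − x_j)² + (y_i − y_j)². The minimum is 4, attained by the pair ((-4, 6), (-4, 8)).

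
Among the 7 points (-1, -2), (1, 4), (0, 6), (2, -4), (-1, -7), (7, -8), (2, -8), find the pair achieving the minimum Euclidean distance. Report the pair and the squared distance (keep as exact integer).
Pair = ((1, 4), (0, 6)); squared distance = 5

Compute all C(7, 2) = 21 pairwise squared distances (x_i − x_j)² + (y_i − y_j)². The minimum is 5, attained by the pair ((1, 4), (0, 6)).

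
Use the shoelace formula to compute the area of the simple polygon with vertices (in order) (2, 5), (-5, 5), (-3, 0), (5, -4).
Area = 95/2

Shoelace formula: Area = (1/2) |Σ_i (x_i · y_{i+1} − x_{i+1} · y_i)| (indices mod n). Compute each cross term:
  (2)(5) − (-5)(5) = 35
  (-5)(0) − (-3)(5) = 15
  (-3)(-4) − (5)(0) = 12
  (5)(5) − (2)(-4) = 33
Sum = 95, so (signed) Area = 95/2 = 95/2, |Area| = 95/2.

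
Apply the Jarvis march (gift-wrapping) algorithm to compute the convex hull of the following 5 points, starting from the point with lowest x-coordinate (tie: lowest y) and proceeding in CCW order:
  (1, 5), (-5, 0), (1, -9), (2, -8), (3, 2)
Hull (CCW) = [(-5, 0), (1, -9), (2, -8), (3, 2), (1, 5)]

Jarvis march: at each step, from the current hull vertex p, select the next vertex q as the point such that every other point lies strictly to the left of (or on) the directed line p → q. (Equivalently: for every other point r, the cross product (q − p) × (r − p) ≥ 0.)
Starting point (lowest x, tie lowest y): (-5, 0). Wrap until returning to start. Resulting hull: (-5, 0), (1, -9), (2, -8), (3, 2), (1, 5).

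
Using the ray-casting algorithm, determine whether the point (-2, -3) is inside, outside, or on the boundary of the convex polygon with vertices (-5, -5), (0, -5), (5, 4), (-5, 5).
The point (-2, -3) lies strictly inside the polygon

Cast a horizontal ray to the right from the query point and count how many polygon edges it crosses (each edge strictly once or zero times, handled with the usual half-open convention). 
Parity of crossings → odd ⇒ inside.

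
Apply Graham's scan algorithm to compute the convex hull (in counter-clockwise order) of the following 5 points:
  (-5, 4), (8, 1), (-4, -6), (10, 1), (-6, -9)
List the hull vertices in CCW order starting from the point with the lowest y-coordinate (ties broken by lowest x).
Hull (CCW) = [(-6, -9), (10, 1), (-5, 4)]

Graham scan procedure:
  1. Find the pivot p₀ = point with lowest y (tie → lowest x): (-6, -9).
  2. Sort the remaining points by polar angle around p₀.
  3. Walk through sorted points, maintaining a stack; pop the top while the last three entries make a non-left turn (cross product ≤ 0).
  4. Final stack is the convex hull in CCW order: (-6, -9), (10, 1), (-5, 4).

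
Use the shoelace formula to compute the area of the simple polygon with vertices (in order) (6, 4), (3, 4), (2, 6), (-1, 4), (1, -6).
Area = 39

Shoelace formula: Area = (1/2) |Σ_i (x_i · y_{i+1} − x_{i+1} · y_i)| (indices mod n). Compute each cross term:
  (6)(4) − (3)(4) = 12
  (3)(6) − (2)(4) = 10
  (2)(4) − (-1)(6) = 14
  (-1)(-6) − (1)(4) = 2
  (1)(4) − (6)(-6) = 40
Sum = 78, so (signed) Area = 78/2 = 39, |Area| = 39.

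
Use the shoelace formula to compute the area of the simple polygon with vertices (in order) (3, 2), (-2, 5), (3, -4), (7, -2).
Area = 27

Shoelace formula: Area = (1/2) |Σ_i (x_i · y_{i+1} − x_{i+1} · y_i)| (indices mod n). Compute each cross term:
  (3)(5) − (-2)(2) = 19
  (-2)(-4) − (3)(5) = -7
  (3)(-2) − (7)(-4) = 22
  (7)(2) − (3)(-2) = 20
Sum = 54, so (signed) Area = 54/2 = 27, |Area| = 27.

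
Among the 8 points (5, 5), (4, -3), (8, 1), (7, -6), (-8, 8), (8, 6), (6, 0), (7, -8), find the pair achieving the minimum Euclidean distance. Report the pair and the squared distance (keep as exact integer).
Pair = ((7, -6), (7, -8)); squared distance = 4

Compute all C(8, 2) = 28 pairwise squared distances (x_i − x_j)² + (y_i − y_j)². The minimum is 4, attained by the pair ((7, -6), (7, -8)).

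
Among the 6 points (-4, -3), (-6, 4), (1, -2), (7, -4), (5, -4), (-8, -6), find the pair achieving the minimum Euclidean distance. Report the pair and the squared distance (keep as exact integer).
Pair = ((7, -4), (5, -4)); squared distance = 4

Compute all C(6, 2) = 15 pairwise squared distances (x_i − x_j)² + (y_i − y_j)². The minimum is 4, attained by the pair ((7, -4), (5, -4)).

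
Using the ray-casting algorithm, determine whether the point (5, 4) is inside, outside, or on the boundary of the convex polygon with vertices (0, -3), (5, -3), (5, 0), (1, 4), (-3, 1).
The point (5, 4) lies strictly outside the polygon

Cast a horizontal ray to the right from the query point and count how many polygon edges it crosses (each edge strictly once or zero times, handled with the usual half-open convention). 
Parity of crossings → even ⇒ outside.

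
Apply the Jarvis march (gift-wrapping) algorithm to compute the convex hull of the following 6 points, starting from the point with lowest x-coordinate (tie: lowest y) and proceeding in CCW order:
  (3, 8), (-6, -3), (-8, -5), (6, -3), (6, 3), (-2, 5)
Hull (CCW) = [(-8, -5), (6, -3), (6, 3), (3, 8), (-2, 5)]

Jarvis march: at each step, from the current hull vertex p, select the next vertex q as the point such that every other point lies strictly to the left of (or on) the directed line p → q. (Equivalently: for every other point r, the cross product (q − p) × (r − p) ≥ 0.)
Starting point (lowest x, tie lowest y): (-8, -5). Wrap until returning to start. Resulting hull: (-8, -5), (6, -3), (6, 3), (3, 8), (-2, 5).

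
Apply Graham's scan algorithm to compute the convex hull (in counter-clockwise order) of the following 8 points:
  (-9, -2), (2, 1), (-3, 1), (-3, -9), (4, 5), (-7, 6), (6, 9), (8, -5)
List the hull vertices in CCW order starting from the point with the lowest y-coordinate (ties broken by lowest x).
Hull (CCW) = [(-3, -9), (8, -5), (6, 9), (-7, 6), (-9, -2)]

Graham scan procedure:
  1. Find the pivot p₀ = point with lowest y (tie → lowest x): (-3, -9).
  2. Sort the remaining points by polar angle around p₀.
  3. Walk through sorted points, maintaining a stack; pop the top while the last three entries make a non-left turn (cross product ≤ 0).
  4. Final stack is the convex hull in CCW order: (-3, -9), (8, -5), (6, 9), (-7, 6), (-9, -2).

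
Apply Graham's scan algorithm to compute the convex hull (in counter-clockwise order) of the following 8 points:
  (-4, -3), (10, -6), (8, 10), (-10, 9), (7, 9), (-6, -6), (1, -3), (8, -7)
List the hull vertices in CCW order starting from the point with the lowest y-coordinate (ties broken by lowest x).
Hull (CCW) = [(8, -7), (10, -6), (8, 10), (-10, 9), (-6, -6)]

Graham scan procedure:
  1. Find the pivot p₀ = point with lowest y (tie → lowest x): (8, -7).
  2. Sort the remaining points by polar angle around p₀.
  3. Walk through sorted points, maintaining a stack; pop the top while the last three entries make a non-left turn (cross product ≤ 0).
  4. Final stack is the convex hull in CCW order: (8, -7), (10, -6), (8, 10), (-10, 9), (-6, -6).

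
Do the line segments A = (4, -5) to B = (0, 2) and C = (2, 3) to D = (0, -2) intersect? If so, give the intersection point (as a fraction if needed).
Yes; intersection at (16/17, 6/17) (t = 13/17 on AB, s = 9/17 on CD)

Parametrize AB as A + t(B − A) = (4 + -4 t, -5 + 7 t) and CD as C + s(D − C) = (2 + -2 s, 3 + -5 s). Solve the linear system for (t, s). Determinant = -34 ≠ 0, so a unique intersection of the containing lines exists. Solution: t = 13/17, s = 9/17 — both in [0, 1], so the segments cross. Intersection point: (16/17, 6/17).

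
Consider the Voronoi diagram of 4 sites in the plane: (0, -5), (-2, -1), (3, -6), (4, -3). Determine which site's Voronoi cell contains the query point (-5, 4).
Nearest site = (-2, -1)

The Voronoi cell of site s contains exactly those query points closer to s than to any other site. Compute squared distances from q = (-5, 4) to each site:
  (-2 − -5)² + (-1 − 4)² = 34
  (0 − -5)² + (-5 − 4)² = 106
  (4 − -5)² + (-3 − 4)² = 130
  (3 − -5)² + (-6 − 4)² = 164
Minimum is attained by (-2, -1), so q lies in its Voronoi cell.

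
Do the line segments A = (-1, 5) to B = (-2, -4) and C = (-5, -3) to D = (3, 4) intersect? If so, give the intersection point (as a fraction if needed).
Yes; intersection at (-101/65, 1/65) (t = 36/65 on AB, s = 28/65 on CD)

Parametrize AB as A + t(B − A) = (-1 + -1 t, 5 + -9 t) and CD as C + s(D − C) = (-5 + 8 s, -3 + 7 s). Solve the linear system for (t, s). Determinant = -65 ≠ 0, so a unique intersection of the containing lines exists. Solution: t = 36/65, s = 28/65 — both in [0, 1], so the segments cross. Intersection point: (-101/65, 1/65).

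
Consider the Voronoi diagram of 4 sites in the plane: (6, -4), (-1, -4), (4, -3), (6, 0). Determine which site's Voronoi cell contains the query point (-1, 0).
Nearest site = (-1, -4)

The Voronoi cell of site s contains exactly those query points closer to s than to any other site. Compute squared distances from q = (-1, 0) to each site:
  (-1 − -1)² + (-4 − 0)² = 16
  (4 − -1)² + (-3 − 0)² = 34
  (6 − -1)² + (0 − 0)² = 49
  (6 − -1)² + (-4 − 0)² = 65
Minimum is attained by (-1, -4), so q lies in its Voronoi cell.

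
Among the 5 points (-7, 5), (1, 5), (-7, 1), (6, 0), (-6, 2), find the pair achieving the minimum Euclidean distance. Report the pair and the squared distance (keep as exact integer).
Pair = ((-7, 1), (-6, 2)); squared distance = 2

Compute all C(5, 2) = 10 pairwise squared distances (x_i − x_j)² + (y_i − y_j)². The minimum is 2, attained by the pair ((-7, 1), (-6, 2)).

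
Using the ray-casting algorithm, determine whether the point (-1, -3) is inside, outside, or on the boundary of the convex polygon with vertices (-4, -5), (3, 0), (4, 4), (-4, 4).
The point (-1, -3) lies strictly outside the polygon

Cast a horizontal ray to the right from the query point and count how many polygon edges it crosses (each edge strictly once or zero times, handled with the usual half-open convention). 
Parity of crossings → even ⇒ outside.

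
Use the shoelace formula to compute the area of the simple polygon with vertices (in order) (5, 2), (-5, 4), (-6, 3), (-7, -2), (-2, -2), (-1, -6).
Area = 60

Shoelace formula: Area = (1/2) |Σ_i (x_i · y_{i+1} − x_{i+1} · y_i)| (indices mod n). Compute each cross term:
  (5)(4) − (-5)(2) = 30
  (-5)(3) − (-6)(4) = 9
  (-6)(-2) − (-7)(3) = 33
  (-7)(-2) − (-2)(-2) = 10
  (-2)(-6) − (-1)(-2) = 10
  (-1)(2) − (5)(-6) = 28
Sum = 120, so (signed) Area = 120/2 = 60, |Area| = 60.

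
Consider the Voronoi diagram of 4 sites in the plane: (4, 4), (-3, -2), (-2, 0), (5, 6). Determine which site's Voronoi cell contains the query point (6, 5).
Nearest site = (5, 6)

The Voronoi cell of site s contains exactly those query points closer to s than to any other site. Compute squared distances from q = (6, 5) to each site:
  (5 − 6)² + (6 − 5)² = 2
  (4 − 6)² + (4 − 5)² = 5
  (-2 − 6)² + (0 − 5)² = 89
  (-3 − 6)² + (-2 − 5)² = 130
Minimum is attained by (5, 6), so q lies in its Voronoi cell.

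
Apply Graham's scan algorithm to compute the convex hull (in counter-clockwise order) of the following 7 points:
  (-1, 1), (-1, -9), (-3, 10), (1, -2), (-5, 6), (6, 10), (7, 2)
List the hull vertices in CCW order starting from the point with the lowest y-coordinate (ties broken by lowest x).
Hull (CCW) = [(-1, -9), (7, 2), (6, 10), (-3, 10), (-5, 6)]

Graham scan procedure:
  1. Find the pivot p₀ = point with lowest y (tie → lowest x): (-1, -9).
  2. Sort the remaining points by polar angle around p₀.
  3. Walk through sorted points, maintaining a stack; pop the top while the last three entries make a non-left turn (cross product ≤ 0).
  4. Final stack is the convex hull in CCW order: (-1, -9), (7, 2), (6, 10), (-3, 10), (-5, 6).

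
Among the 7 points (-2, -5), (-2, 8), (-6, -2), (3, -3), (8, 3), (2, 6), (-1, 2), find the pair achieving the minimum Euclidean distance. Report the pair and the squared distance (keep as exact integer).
Pair = ((-2, 8), (2, 6)); squared distance = 20

Compute all C(7, 2) = 21 pairwise squared distances (x_i − x_j)² + (y_i − y_j)². The minimum is 20, attained by the pair ((-2, 8), (2, 6)).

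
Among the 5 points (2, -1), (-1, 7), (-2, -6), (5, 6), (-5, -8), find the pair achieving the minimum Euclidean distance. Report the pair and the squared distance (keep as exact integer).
Pair = ((-2, -6), (-5, -8)); squared distance = 13

Compute all C(5, 2) = 10 pairwise squared distances (x_i − x_j)² + (y_i − y_j)². The minimum is 13, attained by the pair ((-2, -6), (-5, -8)).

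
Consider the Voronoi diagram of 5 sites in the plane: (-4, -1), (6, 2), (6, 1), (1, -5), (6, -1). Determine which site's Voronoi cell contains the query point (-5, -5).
Nearest site = (-4, -1)

The Voronoi cell of site s contains exactly those query points closer to s than to any other site. Compute squared distances from q = (-5, -5) to each site:
  (-4 − -5)² + (-1 − -5)² = 17
  (1 − -5)² + (-5 − -5)² = 36
  (6 − -5)² + (-1 − -5)² = 137
  (6 − -5)² + (1 − -5)² = 157
  (6 − -5)² + (2 − -5)² = 170
Minimum is attained by (-4, -1), so q lies in its Voronoi cell.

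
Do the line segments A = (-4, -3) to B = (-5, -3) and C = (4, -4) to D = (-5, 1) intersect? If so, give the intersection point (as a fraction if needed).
No (intersection of containing lines falls outside at least one segment)

Parametrize and solve: t = -31/5, s = 1/5. At least one of these is outside [0, 1], so the segments do not intersect.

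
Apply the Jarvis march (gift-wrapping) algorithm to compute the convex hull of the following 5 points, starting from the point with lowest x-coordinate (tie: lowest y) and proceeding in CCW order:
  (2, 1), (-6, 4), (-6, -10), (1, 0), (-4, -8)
Hull (CCW) = [(-6, -10), (-4, -8), (2, 1), (-6, 4)]

Jarvis march: at each step, from the current hull vertex p, select the next vertex q as the point such that every other point lies strictly to the left of (or on) the directed line p → q. (Equivalently: for every other point r, the cross product (q − p) × (r − p) ≥ 0.)
Starting point (lowest x, tie lowest y): (-6, -10). Wrap until returning to start. Resulting hull: (-6, -10), (-4, -8), (2, 1), (-6, 4).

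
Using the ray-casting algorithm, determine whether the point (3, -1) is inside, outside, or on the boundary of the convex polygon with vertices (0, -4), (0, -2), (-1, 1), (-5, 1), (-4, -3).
The point (3, -1) lies strictly outside the polygon

Cast a horizontal ray to the right from the query point and count how many polygon edges it crosses (each edge strictly once or zero times, handled with the usual half-open convention). 
Parity of crossings → even ⇒ outside.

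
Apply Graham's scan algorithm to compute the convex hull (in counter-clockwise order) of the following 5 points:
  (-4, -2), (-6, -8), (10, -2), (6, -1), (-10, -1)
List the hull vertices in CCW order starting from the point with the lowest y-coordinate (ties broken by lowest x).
Hull (CCW) = [(-6, -8), (10, -2), (6, -1), (-10, -1)]

Graham scan procedure:
  1. Find the pivot p₀ = point with lowest y (tie → lowest x): (-6, -8).
  2. Sort the remaining points by polar angle around p₀.
  3. Walk through sorted points, maintaining a stack; pop the top while the last three entries make a non-left turn (cross product ≤ 0).
  4. Final stack is the convex hull in CCW order: (-6, -8), (10, -2), (6, -1), (-10, -1).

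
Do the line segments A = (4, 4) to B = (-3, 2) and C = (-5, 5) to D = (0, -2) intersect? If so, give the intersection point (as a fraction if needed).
Yes; intersection at (-170/59, 120/59) (t = 58/59 on AB, s = 25/59 on CD)

Parametrize AB as A + t(B − A) = (4 + -7 t, 4 + -2 t) and CD as C + s(D − C) = (-5 + 5 s, 5 + -7 s). Solve the linear system for (t, s). Determinant = -59 ≠ 0, so a unique intersection of the containing lines exists. Solution: t = 58/59, s = 25/59 — both in [0, 1], so the segments cross. Intersection point: (-170/59, 120/59).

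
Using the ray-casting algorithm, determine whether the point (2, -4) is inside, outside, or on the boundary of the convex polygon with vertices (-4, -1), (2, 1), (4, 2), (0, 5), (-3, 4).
The point (2, -4) lies strictly outside the polygon

Cast a horizontal ray to the right from the query point and count how many polygon edges it crosses (each edge strictly once or zero times, handled with the usual half-open convention). 
Parity of crossings → even ⇒ outside.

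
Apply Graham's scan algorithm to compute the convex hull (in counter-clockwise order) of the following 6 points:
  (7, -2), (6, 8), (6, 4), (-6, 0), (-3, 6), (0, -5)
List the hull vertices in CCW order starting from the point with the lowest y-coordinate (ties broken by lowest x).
Hull (CCW) = [(0, -5), (7, -2), (6, 8), (-3, 6), (-6, 0)]

Graham scan procedure:
  1. Find the pivot p₀ = point with lowest y (tie → lowest x): (0, -5).
  2. Sort the remaining points by polar angle around p₀.
  3. Walk through sorted points, maintaining a stack; pop the top while the last three entries make a non-left turn (cross product ≤ 0).
  4. Final stack is the convex hull in CCW order: (0, -5), (7, -2), (6, 8), (-3, 6), (-6, 0).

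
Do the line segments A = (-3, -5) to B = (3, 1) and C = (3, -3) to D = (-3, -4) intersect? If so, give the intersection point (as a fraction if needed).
Yes; intersection at (-9/5, -19/5) (t = 1/5 on AB, s = 4/5 on CD)

Parametrize AB as A + t(B − A) = (-3 + 6 t, -5 + 6 t) and CD as C + s(D − C) = (3 + -6 s, -3 + -1 s). Solve the linear system for (t, s). Determinant = -30 ≠ 0, so a unique intersection of the containing lines exists. Solution: t = 1/5, s = 4/5 — both in [0, 1], so the segments cross. Intersection point: (-9/5, -19/5).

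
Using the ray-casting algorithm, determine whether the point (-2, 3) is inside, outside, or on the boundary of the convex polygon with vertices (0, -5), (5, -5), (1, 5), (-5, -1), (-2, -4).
The point (-2, 3) lies strictly outside the polygon

Cast a horizontal ray to the right from the query point and count how many polygon edges it crosses (each edge strictly once or zero times, handled with the usual half-open convention). 
Parity of crossings → even ⇒ outside.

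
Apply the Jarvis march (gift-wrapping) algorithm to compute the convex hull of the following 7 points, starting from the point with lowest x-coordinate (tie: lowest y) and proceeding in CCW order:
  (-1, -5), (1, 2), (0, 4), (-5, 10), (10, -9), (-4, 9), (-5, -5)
Hull (CCW) = [(-5, -5), (10, -9), (0, 4), (-4, 9), (-5, 10)]

Jarvis march: at each step, from the current hull vertex p, select the next vertex q as the point such that every other point lies strictly to the left of (or on) the directed line p → q. (Equivalently: for every other point r, the cross product (q − p) × (r − p) ≥ 0.)
Starting point (lowest x, tie lowest y): (-5, -5). Wrap until returning to start. Resulting hull: (-5, -5), (10, -9), (0, 4), (-4, 9), (-5, 10).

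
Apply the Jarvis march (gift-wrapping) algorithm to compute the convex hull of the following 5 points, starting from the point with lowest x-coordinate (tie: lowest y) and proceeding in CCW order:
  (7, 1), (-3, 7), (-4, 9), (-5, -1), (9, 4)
Hull (CCW) = [(-5, -1), (7, 1), (9, 4), (-4, 9)]

Jarvis march: at each step, from the current hull vertex p, select the next vertex q as the point such that every other point lies strictly to the left of (or on) the directed line p → q. (Equivalently: for every other point r, the cross product (q − p) × (r − p) ≥ 0.)
Starting point (lowest x, tie lowest y): (-5, -1). Wrap until returning to start. Resulting hull: (-5, -1), (7, 1), (9, 4), (-4, 9).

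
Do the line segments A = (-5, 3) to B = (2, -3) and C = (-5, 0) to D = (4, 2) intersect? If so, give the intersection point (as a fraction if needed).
Yes; intersection at (-151/68, 21/34) (t = 27/68 on AB, s = 21/68 on CD)

Parametrize AB as A + t(B − A) = (-5 + 7 t, 3 + -6 t) and CD as C + s(D − C) = (-5 + 9 s, 0 + 2 s). Solve the linear system for (t, s). Determinant = -68 ≠ 0, so a unique intersection of the containing lines exists. Solution: t = 27/68, s = 21/68 — both in [0, 1], so the segments cross. Intersection point: (-151/68, 21/34).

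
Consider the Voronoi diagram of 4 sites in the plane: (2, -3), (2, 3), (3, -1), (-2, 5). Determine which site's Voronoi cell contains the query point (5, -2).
Nearest site = (3, -1)

The Voronoi cell of site s contains exactly those query points closer to s than to any other site. Compute squared distances from q = (5, -2) to each site:
  (3 − 5)² + (-1 − -2)² = 5
  (2 − 5)² + (-3 − -2)² = 10
  (2 − 5)² + (3 − -2)² = 34
  (-2 − 5)² + (5 − -2)² = 98
Minimum is attained by (3, -1), so q lies in its Voronoi cell.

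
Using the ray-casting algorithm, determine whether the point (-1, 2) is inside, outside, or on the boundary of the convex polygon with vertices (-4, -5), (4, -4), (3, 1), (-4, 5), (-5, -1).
The point (-1, 2) lies strictly inside the polygon

Cast a horizontal ray to the right from the query point and count how many polygon edges it crosses (each edge strictly once or zero times, handled with the usual half-open convention). 
Parity of crossings → odd ⇒ inside.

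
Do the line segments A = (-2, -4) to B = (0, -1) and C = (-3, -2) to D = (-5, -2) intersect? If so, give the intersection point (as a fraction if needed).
No (intersection of containing lines falls outside at least one segment)

Parametrize and solve: t = 2/3, s = -7/6. At least one of these is outside [0, 1], so the segments do not intersect.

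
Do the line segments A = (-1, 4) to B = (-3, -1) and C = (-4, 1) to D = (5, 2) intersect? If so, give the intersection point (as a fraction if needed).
Yes; intersection at (-91/43, 52/43) (t = 24/43 on AB, s = 9/43 on CD)

Parametrize AB as A + t(B − A) = (-1 + -2 t, 4 + -5 t) and CD as C + s(D − C) = (-4 + 9 s, 1 + 1 s). Solve the linear system for (t, s). Determinant = -43 ≠ 0, so a unique intersection of the containing lines exists. Solution: t = 24/43, s = 9/43 — both in [0, 1], so the segments cross. Intersection point: (-91/43, 52/43).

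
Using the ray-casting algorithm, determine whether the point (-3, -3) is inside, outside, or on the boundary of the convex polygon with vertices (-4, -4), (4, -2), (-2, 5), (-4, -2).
The point (-3, -3) lies strictly inside the polygon

Cast a horizontal ray to the right from the query point and count how many polygon edges it crosses (each edge strictly once or zero times, handled with the usual half-open convention). 
Parity of crossings → odd ⇒ inside.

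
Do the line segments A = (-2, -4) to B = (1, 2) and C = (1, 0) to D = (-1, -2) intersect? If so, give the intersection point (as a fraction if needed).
Yes; intersection at (-1, -2) (t = 1/3 on AB, s = 1 on CD)

Parametrize AB as A + t(B − A) = (-2 + 3 t, -4 + 6 t) and CD as C + s(D − C) = (1 + -2 s, 0 + -2 s). Solve the linear system for (t, s). Determinant = -6 ≠ 0, so a unique intersection of the containing lines exists. Solution: t = 1/3, s = 1 — both in [0, 1], so the segments cross. Intersection point: (-1, -2).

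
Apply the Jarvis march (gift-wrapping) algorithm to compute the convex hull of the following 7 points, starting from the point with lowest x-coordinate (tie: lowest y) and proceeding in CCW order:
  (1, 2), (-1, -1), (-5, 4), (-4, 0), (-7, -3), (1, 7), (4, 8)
Hull (CCW) = [(-7, -3), (-1, -1), (1, 2), (4, 8), (1, 7), (-5, 4)]

Jarvis march: at each step, from the current hull vertex p, select the next vertex q as the point such that every other point lies strictly to the left of (or on) the directed line p → q. (Equivalently: for every other point r, the cross product (q − p) × (r − p) ≥ 0.)
Starting point (lowest x, tie lowest y): (-7, -3). Wrap until returning to start. Resulting hull: (-7, -3), (-1, -1), (1, 2), (4, 8), (1, 7), (-5, 4).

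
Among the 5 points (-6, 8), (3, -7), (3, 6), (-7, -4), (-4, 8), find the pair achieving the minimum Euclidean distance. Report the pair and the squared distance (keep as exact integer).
Pair = ((-6, 8), (-4, 8)); squared distance = 4

Compute all C(5, 2) = 10 pairwise squared distances (x_i − x_j)² + (y_i − y_j)². The minimum is 4, attained by the pair ((-6, 8), (-4, 8)).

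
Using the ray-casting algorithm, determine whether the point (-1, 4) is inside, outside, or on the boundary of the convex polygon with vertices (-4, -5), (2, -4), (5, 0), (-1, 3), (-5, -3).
The point (-1, 4) lies strictly outside the polygon

Cast a horizontal ray to the right from the query point and count how many polygon edges it crosses (each edge strictly once or zero times, handled with the usual half-open convention). 
Parity of crossings → even ⇒ outside.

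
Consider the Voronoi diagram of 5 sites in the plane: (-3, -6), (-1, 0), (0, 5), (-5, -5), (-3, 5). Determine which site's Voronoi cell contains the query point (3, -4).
Nearest site = (-1, 0)

The Voronoi cell of site s contains exactly those query points closer to s than to any other site. Compute squared distances from q = (3, -4) to each site:
  (-1 − 3)² + (0 − -4)² = 32
  (-3 − 3)² + (-6 − -4)² = 40
  (-5 − 3)² + (-5 − -4)² = 65
  (0 − 3)² + (5 − -4)² = 90
  (-3 − 3)² + (5 − -4)² = 117
Minimum is attained by (-1, 0), so q lies in its Voronoi cell.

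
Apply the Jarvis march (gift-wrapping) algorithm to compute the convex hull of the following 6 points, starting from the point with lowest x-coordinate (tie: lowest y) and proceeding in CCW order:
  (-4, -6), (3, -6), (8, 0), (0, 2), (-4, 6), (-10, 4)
Hull (CCW) = [(-10, 4), (-4, -6), (3, -6), (8, 0), (-4, 6)]

Jarvis march: at each step, from the current hull vertex p, select the next vertex q as the point such that every other point lies strictly to the left of (or on) the directed line p → q. (Equivalently: for every other point r, the cross product (q − p) × (r − p) ≥ 0.)
Starting point (lowest x, tie lowest y): (-10, 4). Wrap until returning to start. Resulting hull: (-10, 4), (-4, -6), (3, -6), (8, 0), (-4, 6).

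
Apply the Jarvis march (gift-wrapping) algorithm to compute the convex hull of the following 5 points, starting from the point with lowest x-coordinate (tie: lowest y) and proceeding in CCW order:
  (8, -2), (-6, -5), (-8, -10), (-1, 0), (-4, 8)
Hull (CCW) = [(-8, -10), (8, -2), (-4, 8)]

Jarvis march: at each step, from the current hull vertex p, select the next vertex q as the point such that every other point lies strictly to the left of (or on) the directed line p → q. (Equivalently: for every other point r, the cross product (q − p) × (r − p) ≥ 0.)
Starting point (lowest x, tie lowest y): (-8, -10). Wrap until returning to start. Resulting hull: (-8, -10), (8, -2), (-4, 8).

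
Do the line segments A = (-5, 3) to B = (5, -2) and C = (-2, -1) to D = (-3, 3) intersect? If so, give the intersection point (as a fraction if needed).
Yes; intersection at (-19/7, 13/7) (t = 8/35 on AB, s = 5/7 on CD)

Parametrize AB as A + t(B − A) = (-5 + 10 t, 3 + -5 t) and CD as C + s(D − C) = (-2 + -1 s, -1 + 4 s). Solve the linear system for (t, s). Determinant = -35 ≠ 0, so a unique intersection of the containing lines exists. Solution: t = 8/35, s = 5/7 — both in [0, 1], so the segments cross. Intersection point: (-19/7, 13/7).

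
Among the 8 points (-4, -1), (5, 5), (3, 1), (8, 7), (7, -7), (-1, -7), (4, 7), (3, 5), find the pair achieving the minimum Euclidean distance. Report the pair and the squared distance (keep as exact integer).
Pair = ((5, 5), (3, 5)); squared distance = 4

Compute all C(8, 2) = 28 pairwise squared distances (x_i − x_j)² + (y_i − y_j)². The minimum is 4, attained by the pair ((5, 5), (3, 5)).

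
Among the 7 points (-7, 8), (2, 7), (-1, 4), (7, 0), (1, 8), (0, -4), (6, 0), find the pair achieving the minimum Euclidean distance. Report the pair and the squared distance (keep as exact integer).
Pair = ((7, 0), (6, 0)); squared distance = 1

Compute all C(7, 2) = 21 pairwise squared distances (x_i − x_j)² + (y_i − y_j)². The minimum is 1, attained by the pair ((7, 0), (6, 0)).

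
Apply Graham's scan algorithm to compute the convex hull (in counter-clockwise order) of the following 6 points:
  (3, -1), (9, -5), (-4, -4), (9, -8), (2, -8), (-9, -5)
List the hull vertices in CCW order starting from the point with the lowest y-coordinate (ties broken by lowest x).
Hull (CCW) = [(2, -8), (9, -8), (9, -5), (3, -1), (-9, -5)]

Graham scan procedure:
  1. Find the pivot p₀ = point with lowest y (tie → lowest x): (2, -8).
  2. Sort the remaining points by polar angle around p₀.
  3. Walk through sorted points, maintaining a stack; pop the top while the last three entries make a non-left turn (cross product ≤ 0).
  4. Final stack is the convex hull in CCW order: (2, -8), (9, -8), (9, -5), (3, -1), (-9, -5).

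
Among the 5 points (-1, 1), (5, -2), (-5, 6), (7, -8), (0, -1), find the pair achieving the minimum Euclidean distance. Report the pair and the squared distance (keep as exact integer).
Pair = ((-1, 1), (0, -1)); squared distance = 5

Compute all C(5, 2) = 10 pairwise squared distances (x_i − x_j)² + (y_i − y_j)². The minimum is 5, attained by the pair ((-1, 1), (0, -1)).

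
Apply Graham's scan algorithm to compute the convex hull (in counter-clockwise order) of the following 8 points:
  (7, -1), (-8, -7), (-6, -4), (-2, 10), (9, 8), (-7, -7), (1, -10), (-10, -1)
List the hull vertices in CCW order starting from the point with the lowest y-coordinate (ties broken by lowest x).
Hull (CCW) = [(1, -10), (7, -1), (9, 8), (-2, 10), (-10, -1), (-8, -7)]

Graham scan procedure:
  1. Find the pivot p₀ = point with lowest y (tie → lowest x): (1, -10).
  2. Sort the remaining points by polar angle around p₀.
  3. Walk through sorted points, maintaining a stack; pop the top while the last three entries make a non-left turn (cross product ≤ 0).
  4. Final stack is the convex hull in CCW order: (1, -10), (7, -1), (9, 8), (-2, 10), (-10, -1), (-8, -7).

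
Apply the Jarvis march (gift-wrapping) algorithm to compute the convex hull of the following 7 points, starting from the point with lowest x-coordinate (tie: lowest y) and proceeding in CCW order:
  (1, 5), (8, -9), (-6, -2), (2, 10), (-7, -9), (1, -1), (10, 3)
Hull (CCW) = [(-7, -9), (8, -9), (10, 3), (2, 10), (-6, -2)]

Jarvis march: at each step, from the current hull vertex p, select the next vertex q as the point such that every other point lies strictly to the left of (or on) the directed line p → q. (Equivalently: for every other point r, the cross product (q − p) × (r − p) ≥ 0.)
Starting point (lowest x, tie lowest y): (-7, -9). Wrap until returning to start. Resulting hull: (-7, -9), (8, -9), (10, 3), (2, 10), (-6, -2).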